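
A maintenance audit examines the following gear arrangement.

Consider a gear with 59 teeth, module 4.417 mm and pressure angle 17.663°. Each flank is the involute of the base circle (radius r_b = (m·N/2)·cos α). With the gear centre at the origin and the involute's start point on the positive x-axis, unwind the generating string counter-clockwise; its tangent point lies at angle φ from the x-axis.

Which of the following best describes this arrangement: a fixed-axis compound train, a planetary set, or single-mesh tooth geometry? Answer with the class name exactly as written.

recognized (one wheel, involute flank): single-mesh tooth geometry, m = 4.417, N = 59
classification: single-mesh tooth geometry

single-mesh tooth geometry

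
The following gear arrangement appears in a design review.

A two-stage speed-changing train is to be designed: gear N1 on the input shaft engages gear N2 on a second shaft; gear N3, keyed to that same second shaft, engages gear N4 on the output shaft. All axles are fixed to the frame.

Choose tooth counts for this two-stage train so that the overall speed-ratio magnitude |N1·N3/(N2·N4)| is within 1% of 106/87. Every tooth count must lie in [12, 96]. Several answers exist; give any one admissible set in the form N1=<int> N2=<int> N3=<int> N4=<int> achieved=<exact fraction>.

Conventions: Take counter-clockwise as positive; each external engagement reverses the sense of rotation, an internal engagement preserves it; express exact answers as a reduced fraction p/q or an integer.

N1=12 N2=18 N3=53 N4=29 achieved=106/87

2-stage fixed-axis compound train for ratio 106/87
target = 106/87 in lowest terms: an exact hit needs N1·N3 = k·106 and N2·N4 = k·87 for one integer k, every count in [12, 96]; additionally prefer no 1:1 stage (N1 ≠ N2, N3 ≠ N4)
k = 1…5: no 1:1-free in-range split of k·106 and k·87 into factor pairs; take k = 6
k = 6: N1·N3 = 636 = 12·53, N2·N4 = 522 = 18·29
achieved = 12·53/(18·29) = 106/87; |achieved − target| = 0 ≤ 53/4350 ✓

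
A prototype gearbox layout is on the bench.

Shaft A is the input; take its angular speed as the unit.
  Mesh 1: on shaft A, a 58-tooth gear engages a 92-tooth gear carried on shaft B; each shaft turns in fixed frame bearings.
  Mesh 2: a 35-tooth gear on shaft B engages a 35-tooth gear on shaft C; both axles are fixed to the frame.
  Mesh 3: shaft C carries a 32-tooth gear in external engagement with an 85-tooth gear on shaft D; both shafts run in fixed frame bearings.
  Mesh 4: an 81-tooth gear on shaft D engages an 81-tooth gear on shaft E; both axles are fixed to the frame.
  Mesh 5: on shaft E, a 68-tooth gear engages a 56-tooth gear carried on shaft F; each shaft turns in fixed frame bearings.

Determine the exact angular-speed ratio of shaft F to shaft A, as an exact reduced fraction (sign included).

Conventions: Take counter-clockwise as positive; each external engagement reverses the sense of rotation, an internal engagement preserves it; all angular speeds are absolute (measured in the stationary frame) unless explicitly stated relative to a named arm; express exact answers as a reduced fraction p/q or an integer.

class = fixed-axis compound train [5 meshes; 5 ratios multiply, 5 sense flips]
mesh 1 [58T→92T]: running ratio 29/46, sense −
mesh 2 [35T→35T]: running ratio 29/46, sense +
mesh 3 [32T→85T]: running ratio 464/1955, sense −
mesh 4 [81T→81T]: running ratio 464/1955, sense +
mesh 5 [68T→56T]: running ratio 232/805, sense −
ω_out/ω_in = -232/805

-232/805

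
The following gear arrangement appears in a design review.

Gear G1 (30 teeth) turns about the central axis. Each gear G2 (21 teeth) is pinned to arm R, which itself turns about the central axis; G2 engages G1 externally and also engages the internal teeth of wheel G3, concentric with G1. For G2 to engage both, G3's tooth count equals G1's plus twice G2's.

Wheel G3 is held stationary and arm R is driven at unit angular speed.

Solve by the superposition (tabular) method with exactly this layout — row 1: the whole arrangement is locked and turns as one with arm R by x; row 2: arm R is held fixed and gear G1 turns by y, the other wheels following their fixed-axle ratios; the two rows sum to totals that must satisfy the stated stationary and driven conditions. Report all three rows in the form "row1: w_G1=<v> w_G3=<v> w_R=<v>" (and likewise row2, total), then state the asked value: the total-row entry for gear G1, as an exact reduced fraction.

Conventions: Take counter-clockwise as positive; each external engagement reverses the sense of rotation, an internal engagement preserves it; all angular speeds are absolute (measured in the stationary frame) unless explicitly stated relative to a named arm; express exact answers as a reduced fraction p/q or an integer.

row1: w_G1=1 w_G3=1 w_R=1
row2: w_G1=12/5 w_G3=-1 w_R=0
total: w_G1=17/5 w_G3=0 w_R=1
asked value: 17/5

recognized (axles ride arm R): planetary set, 30/21/72 teeth
row 1 (train locked, turned with arm): all members turn x
row 2 (arm held, sun turns y): ω_ring = −(30/72)·y, ω_arm = 0
boundary: total ω_ring = x − (30/72)·y = 0 and total ω_arm = x = 1  ⇒  y = 12/5, x = 1
row 2 ring = −(30/72)·12/5 = -1
totals (row 1 + row 2): sun 1 + 12/5 = 17/5, ring 1 + (-1) = 0, arm 1 + 0 = 1
asked cell (total, sun) = 17/5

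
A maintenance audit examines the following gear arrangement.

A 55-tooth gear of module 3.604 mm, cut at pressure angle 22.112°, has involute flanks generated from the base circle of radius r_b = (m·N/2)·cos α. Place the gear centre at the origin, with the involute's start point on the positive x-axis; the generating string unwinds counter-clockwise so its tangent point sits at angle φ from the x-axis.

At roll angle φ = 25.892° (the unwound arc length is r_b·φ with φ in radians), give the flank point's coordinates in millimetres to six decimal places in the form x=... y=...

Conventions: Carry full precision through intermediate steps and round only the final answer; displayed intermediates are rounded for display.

x=100.722709 y=2.767273

topology: single-mesh involute geometry — m = 3.604, N = 55
pitch radius r_p = m·N/2 = 3.604·55/2 = 99.110000
base radius r_b = r_p·cos α = 99.110000·cos 22.112° = 91.820441
roll angle φ = 25.892° = 0.45190065 rad
x = r_b·(cos φ + φ·sin φ) = 100.722709
y = r_b·(sin φ − φ·cos φ) = 2.767273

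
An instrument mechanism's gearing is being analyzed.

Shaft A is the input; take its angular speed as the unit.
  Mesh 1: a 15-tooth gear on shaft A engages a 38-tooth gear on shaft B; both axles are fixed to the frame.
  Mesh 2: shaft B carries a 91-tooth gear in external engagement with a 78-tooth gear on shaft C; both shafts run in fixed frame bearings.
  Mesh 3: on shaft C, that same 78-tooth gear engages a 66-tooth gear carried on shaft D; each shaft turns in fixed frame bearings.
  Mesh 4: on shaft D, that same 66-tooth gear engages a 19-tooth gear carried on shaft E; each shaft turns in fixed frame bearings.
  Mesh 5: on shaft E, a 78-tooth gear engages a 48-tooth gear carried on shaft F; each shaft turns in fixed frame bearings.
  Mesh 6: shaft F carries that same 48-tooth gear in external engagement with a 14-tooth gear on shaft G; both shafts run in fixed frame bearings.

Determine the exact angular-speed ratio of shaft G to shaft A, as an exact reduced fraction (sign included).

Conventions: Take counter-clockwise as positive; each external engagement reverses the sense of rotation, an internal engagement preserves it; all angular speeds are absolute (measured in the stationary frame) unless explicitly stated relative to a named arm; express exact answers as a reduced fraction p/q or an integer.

class = fixed-axis compound train [6 meshes; 6 ratios multiply, 6 sense flips]
mesh 1 [15T→38T]: running ratio 15/38, sense −
mesh 2 [91T→78T]: running ratio 35/76, sense +
mesh 3 [78T→66T]: running ratio 455/836, sense −
mesh 4 [66T→19T]: running ratio 1365/722, sense +
mesh 5 [78T→48T]: running ratio 17745/5776, sense −
mesh 6 [48T→14T]: running ratio 7605/722, sense +
ω_out/ω_in = 7605/722

7605/722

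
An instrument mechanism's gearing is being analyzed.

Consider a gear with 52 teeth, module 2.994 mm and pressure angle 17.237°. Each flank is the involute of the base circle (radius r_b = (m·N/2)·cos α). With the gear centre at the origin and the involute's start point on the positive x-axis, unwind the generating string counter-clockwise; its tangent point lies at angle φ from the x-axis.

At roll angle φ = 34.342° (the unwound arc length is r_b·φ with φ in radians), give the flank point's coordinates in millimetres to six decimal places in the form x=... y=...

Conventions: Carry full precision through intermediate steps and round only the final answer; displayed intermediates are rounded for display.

topology: single-mesh involute geometry — m = 2.994, N = 52
pitch radius r_p = m·N/2 = 2.994·52/2 = 77.844000
base radius r_b = r_p·cos α = 77.844000·cos 17.237° = 74.347808
roll angle φ = 34.342° = 0.59938097 rad
x = r_b·(cos φ + φ·sin φ) = 86.527068
y = r_b·(sin φ − φ·cos φ) = 5.147217

x=86.527068 y=5.147217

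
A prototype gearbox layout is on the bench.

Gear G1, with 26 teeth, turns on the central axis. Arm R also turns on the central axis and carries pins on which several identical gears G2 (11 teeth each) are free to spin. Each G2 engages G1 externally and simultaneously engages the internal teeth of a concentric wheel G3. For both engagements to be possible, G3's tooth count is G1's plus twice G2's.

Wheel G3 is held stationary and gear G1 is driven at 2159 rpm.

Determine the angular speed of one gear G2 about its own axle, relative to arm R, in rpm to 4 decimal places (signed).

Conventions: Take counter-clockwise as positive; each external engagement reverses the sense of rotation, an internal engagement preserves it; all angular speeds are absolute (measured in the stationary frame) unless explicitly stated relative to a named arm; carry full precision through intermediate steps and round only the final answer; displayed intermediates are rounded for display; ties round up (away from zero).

-3310.1130 rpm

topology: planetary set — G1 26T / G2 11T / G3 48T, arm = carrier (Willis)
normalise by the input: solve with ω_sun = 1, then scale by 2159 rpm
ring teeth: 26 + 2·11 = 48
26(ω_sun−ω_arm) = −48(ω_ring−ω_arm),  ω_ring = 0, ω_sun = 1
26(1−ω_arm) = −48(0−ω_arm)  ⇒  74·ω_arm = 26  ⇒  ω_arm = 13/37
sun–planet mesh: 26·(1−13/37) = −11·(ω_p−ω_arm)  ⇒  ω_p−ω_arm = -624/407
scale: ω_p−ω_arm = -624/407 × 2159 rpm = -3310.1130 rpm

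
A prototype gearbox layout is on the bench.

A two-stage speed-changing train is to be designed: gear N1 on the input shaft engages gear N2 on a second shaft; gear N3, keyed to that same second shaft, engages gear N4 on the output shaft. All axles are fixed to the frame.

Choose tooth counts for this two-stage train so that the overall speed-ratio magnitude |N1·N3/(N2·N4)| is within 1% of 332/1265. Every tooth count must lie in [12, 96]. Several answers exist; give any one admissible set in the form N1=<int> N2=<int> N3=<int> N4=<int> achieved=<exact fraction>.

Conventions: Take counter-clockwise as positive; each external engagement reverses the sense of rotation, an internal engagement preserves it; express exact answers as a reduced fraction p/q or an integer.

N1=12 N2=55 N3=83 N4=69 achieved=332/1265

class = fixed-axis compound train [2-stage, 332/1265 wanted]
target = 332/1265 in lowest terms: an exact hit needs N1·N3 = k·332 and N2·N4 = k·1265 for one integer k, every count in [12, 96]; additionally prefer no 1:1 stage (N1 ≠ N2, N3 ≠ N4)
k = 1…2: no 1:1-free in-range split of k·332 and k·1265 into factor pairs; take k = 3
k = 3: N1·N3 = 996 = 12·83, N2·N4 = 3795 = 55·69
achieved = 12·83/(55·69) = 332/1265; |achieved − target| = 0 ≤ 83/31625 ✓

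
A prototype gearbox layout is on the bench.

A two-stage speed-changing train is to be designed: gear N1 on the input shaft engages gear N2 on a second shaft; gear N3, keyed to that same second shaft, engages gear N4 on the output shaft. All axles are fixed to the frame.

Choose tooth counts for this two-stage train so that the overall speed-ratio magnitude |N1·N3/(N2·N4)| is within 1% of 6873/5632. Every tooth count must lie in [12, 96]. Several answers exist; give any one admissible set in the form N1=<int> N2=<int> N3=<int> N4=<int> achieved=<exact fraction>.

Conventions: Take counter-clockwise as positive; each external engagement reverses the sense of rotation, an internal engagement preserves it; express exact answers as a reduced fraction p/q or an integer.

design class (target 6873/5632): fixed-axis compound train
target = 6873/5632 in lowest terms: an exact hit needs N1·N3 = k·6873 and N2·N4 = k·5632 for one integer k, every count in [12, 96]; additionally prefer no 1:1 stage (N1 ≠ N2, N3 ≠ N4)
k = 1: N1·N3 = 6873 = 79·87, N2·N4 = 5632 = 64·88
achieved = 79·87/(64·88) = 6873/5632; |achieved − target| = 0 ≤ 6873/563200 ✓

N1=79 N2=64 N3=87 N4=88 achieved=6873/5632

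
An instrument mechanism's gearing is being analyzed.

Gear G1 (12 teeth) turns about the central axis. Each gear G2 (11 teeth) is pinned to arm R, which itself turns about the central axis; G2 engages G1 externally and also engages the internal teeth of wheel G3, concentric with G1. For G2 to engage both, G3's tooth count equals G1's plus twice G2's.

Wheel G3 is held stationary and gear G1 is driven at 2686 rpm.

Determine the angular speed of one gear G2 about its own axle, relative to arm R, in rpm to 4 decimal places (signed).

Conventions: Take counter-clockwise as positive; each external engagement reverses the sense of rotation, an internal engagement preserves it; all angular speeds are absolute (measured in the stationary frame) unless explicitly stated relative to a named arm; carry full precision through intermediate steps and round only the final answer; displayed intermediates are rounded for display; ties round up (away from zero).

-2165.7866 rpm

class = planetary set [G3 = 12+2·11 = 34; Willis about the carrier]
normalise by the input: solve with ω_sun = 1, then scale by 2686 rpm
ring teeth: 12 + 2·11 = 34
12(ω_sun−ω_arm) = −34(ω_ring−ω_arm),  ω_ring = 0, ω_sun = 1
12(1−ω_arm) = −34(0−ω_arm)  ⇒  46·ω_arm = 12  ⇒  ω_arm = 6/23
sun–planet mesh: 12·(1−6/23) = −11·(ω_p−ω_arm)  ⇒  ω_p−ω_arm = -204/253
scale: ω_p−ω_arm = -204/253 × 2686 rpm = -2165.7866 rpm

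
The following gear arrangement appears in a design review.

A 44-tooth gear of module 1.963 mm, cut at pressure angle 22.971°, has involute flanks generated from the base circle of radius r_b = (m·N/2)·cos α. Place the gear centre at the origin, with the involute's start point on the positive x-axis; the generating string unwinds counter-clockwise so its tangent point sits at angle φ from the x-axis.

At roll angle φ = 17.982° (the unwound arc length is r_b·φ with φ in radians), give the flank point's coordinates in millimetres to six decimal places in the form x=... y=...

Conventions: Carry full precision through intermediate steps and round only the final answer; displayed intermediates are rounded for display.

class = single-mesh tooth geometry [base-circle involute, m = 1.963, 44T]
pitch radius r_p = m·N/2 = 1.963·44/2 = 43.186000
base radius r_b = r_p·cos α = 43.186000·cos 22.971° = 39.761458
roll angle φ = 17.982° = 0.31384511 rad
x = r_b·(cos φ + φ·sin φ) = 41.671728
y = r_b·(sin φ − φ·cos φ) = 0.405698

x=41.671728 y=0.405698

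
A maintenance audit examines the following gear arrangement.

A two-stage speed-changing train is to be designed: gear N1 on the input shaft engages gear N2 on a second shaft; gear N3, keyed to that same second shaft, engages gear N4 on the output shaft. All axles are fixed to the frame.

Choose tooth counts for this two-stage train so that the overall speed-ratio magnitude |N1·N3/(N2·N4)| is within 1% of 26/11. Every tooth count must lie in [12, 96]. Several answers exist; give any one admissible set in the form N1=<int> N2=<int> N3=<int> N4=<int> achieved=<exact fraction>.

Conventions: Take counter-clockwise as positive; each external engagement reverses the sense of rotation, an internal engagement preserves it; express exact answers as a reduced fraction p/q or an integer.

2-stage fixed-axis compound train for ratio 26/11
target = 26/11 in lowest terms: an exact hit needs N1·N3 = k·26 and N2·N4 = k·11 for one integer k, every count in [12, 96]; additionally prefer no 1:1 stage (N1 ≠ N2, N3 ≠ N4)
k = 1…23: no 1:1-free in-range split of k·26 and k·11 into factor pairs; take k = 24
k = 24: N1·N3 = 624 = 12·52, N2·N4 = 264 = 22·12
achieved = 12·52/(22·12) = 26/11; |achieved − target| = 0 ≤ 13/550 ✓

N1=12 N2=22 N3=52 N4=12 achieved=26/11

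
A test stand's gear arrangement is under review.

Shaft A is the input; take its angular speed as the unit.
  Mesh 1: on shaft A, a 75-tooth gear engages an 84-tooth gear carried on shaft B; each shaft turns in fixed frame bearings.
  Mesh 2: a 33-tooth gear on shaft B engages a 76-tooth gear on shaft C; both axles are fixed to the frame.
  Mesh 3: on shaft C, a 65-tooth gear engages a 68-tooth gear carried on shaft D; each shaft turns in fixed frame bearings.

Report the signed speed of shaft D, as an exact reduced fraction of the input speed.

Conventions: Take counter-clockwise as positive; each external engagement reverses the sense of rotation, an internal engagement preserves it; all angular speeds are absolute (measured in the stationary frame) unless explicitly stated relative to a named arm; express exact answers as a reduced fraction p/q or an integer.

-53625/144704

3-mesh fixed-axis compound train (all bearings frame-fixed)
mesh 1 [75T→84T]: |ω|/ω_in = 1×75/84 = 25/28, sense flips to −
mesh 2 [33T→76T]: |ω|/ω_in = (25/28)×33/76 = 825/2128, sense flips to +
mesh 3 [65T→68T]: |ω|/ω_in = (825/2128)×65/68 = 53625/144704, sense flips to −
signed output speed (× input speed) = -53625/144704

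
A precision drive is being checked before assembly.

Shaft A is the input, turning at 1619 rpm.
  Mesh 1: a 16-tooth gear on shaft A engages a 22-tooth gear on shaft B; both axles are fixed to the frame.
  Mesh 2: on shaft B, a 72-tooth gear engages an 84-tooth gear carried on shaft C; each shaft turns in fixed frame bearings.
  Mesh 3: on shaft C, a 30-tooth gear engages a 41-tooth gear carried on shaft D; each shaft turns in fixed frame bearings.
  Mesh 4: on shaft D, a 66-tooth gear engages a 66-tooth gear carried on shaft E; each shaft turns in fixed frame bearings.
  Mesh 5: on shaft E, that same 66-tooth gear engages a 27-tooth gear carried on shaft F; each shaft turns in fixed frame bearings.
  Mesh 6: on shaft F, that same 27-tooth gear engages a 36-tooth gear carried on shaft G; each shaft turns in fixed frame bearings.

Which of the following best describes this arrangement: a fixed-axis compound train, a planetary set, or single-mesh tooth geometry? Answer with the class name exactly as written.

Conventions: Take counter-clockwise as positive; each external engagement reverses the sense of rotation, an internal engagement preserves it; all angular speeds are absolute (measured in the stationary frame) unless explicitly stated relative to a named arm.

fixed-axis compound train

topology: fixed-axis compound train — 6 meshes, A→G
classification: fixed-axis compound train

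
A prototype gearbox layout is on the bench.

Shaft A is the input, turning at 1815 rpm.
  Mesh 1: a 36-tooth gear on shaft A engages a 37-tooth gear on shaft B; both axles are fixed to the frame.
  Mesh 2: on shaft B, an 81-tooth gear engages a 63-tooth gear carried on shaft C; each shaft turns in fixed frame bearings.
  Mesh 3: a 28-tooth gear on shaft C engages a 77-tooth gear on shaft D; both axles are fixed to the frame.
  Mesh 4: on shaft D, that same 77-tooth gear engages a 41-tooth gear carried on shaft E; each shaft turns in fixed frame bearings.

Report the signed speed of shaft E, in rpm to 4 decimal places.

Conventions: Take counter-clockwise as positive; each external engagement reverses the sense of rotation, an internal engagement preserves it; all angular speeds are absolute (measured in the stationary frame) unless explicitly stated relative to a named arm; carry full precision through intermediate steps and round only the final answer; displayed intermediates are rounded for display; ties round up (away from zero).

recognized (5 fixed axles, 4 meshes): fixed-axis compound train
mesh 1 [36T→37T]: ω = 1815.0000×36/37 = 1765.9459 rpm, sense flips to −
mesh 2 [81T→63T]: ω = 1765.9459×81/63 = 2270.5019 rpm, sense flips to +
mesh 3 [28T→77T]: ω = 2270.5019×28/77 = 825.6371 rpm, sense flips to −
mesh 4 [77T→41T]: ω = 825.6371×77/41 = 1550.5867 rpm, sense flips to +
signed output speed = +1550.5867 rpm

+1550.5867 rpm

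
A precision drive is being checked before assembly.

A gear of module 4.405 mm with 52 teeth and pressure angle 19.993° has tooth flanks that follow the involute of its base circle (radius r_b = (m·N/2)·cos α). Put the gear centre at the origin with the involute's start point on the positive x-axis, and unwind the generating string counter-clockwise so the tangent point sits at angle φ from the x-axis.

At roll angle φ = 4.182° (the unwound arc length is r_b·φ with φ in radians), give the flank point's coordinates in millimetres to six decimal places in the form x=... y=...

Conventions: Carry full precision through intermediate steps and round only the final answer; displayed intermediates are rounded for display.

x=107.914092 y=0.013943

topology: single-mesh involute geometry — m = 4.405, N = 52
pitch radius r_p = m·N/2 = 4.405·52/2 = 114.530000
base radius r_b = r_p·cos α = 114.530000·cos 19.993° = 107.627781
roll angle φ = 4.182° = 0.07298967 rad
x = r_b·(cos φ + φ·sin φ) = 107.914092
y = r_b·(sin φ − φ·cos φ) = 0.013943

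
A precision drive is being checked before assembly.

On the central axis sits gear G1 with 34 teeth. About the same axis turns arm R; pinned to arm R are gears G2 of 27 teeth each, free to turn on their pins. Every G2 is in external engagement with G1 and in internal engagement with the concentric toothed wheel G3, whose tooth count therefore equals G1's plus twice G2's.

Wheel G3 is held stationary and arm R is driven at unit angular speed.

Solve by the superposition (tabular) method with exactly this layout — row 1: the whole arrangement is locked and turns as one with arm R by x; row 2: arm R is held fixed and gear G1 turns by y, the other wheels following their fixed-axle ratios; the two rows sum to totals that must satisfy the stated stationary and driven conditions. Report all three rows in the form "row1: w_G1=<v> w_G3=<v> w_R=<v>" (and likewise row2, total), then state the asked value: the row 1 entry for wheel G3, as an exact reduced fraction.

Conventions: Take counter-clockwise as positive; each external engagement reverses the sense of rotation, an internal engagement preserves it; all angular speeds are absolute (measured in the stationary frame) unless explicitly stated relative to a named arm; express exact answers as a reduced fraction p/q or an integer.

row1: w_G1=1 w_G3=1 w_R=1
row2: w_G1=44/17 w_G3=-1 w_R=0
total: w_G1=61/17 w_G3=0 w_R=1
asked value: 1

recognized (axles ride arm R): planetary set, 34/27/88 teeth
row 1 — lock + rotate with arm: ω_sun = ω_ring = ω_arm = x
superposition row 2 [arm held]: sun y, ring −(34/88)·y, arm 0
boundary: total ω_ring = x − (34/88)·y = 0 and total ω_arm = x = 1  ⇒  y = 44/17, x = 1
row 2 ring = −(34/88)·44/17 = -1
totals (row 1 + row 2): sun 1 + 44/17 = 61/17, ring 1 + (-1) = 0, arm 1 + 0 = 1
asked cell (row1, ring) = 1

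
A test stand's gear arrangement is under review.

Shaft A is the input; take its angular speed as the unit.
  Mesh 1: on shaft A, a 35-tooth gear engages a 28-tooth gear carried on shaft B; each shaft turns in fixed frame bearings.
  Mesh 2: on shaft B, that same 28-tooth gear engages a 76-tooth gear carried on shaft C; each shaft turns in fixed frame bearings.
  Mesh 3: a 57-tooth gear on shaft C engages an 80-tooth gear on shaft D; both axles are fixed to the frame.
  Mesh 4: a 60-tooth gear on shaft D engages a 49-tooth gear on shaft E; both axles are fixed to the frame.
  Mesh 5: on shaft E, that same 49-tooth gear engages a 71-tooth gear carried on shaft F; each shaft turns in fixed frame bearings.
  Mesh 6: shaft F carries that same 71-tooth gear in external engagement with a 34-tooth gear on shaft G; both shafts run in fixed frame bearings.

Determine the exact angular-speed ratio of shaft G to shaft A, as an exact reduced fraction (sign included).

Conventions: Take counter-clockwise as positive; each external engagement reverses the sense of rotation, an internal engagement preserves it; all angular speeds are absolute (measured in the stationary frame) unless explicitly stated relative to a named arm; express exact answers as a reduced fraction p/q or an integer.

315/544

class = fixed-axis compound train [6 meshes; 6 ratios multiply, 6 sense flips]
mesh 1 [35T→28T]: running ratio 5/4, sense −
mesh 2 [28T→76T]: running ratio 35/76, sense +
mesh 3 [57T→80T]: running ratio 21/64, sense −
mesh 4 [60T→49T]: running ratio 45/112, sense +
mesh 5 [49T→71T]: running ratio 315/1136, sense −
mesh 6 [71T→34T]: running ratio 315/544, sense +
ω_out/ω_in = 315/544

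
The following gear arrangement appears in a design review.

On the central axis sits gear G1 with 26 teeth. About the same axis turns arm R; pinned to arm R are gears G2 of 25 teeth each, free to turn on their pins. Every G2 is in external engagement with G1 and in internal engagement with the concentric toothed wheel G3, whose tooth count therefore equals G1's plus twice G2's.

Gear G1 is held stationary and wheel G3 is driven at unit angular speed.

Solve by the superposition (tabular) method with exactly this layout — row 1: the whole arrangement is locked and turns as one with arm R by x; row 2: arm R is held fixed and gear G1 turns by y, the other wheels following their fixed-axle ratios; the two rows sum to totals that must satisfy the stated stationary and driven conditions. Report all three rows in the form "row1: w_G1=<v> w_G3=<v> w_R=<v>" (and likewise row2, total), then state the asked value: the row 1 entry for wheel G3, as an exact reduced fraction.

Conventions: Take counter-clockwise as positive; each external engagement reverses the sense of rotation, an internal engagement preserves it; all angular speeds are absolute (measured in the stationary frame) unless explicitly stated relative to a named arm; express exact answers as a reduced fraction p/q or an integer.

planetary set (26T centre, 25T on arm, 76T internal) — Willis relation
superposition row 1 [locked train]: every member turns x
superposition row 2 [arm held]: sun y, ring −(26/76)·y, arm 0
boundary: total ω_sun = x + y = 0 and total ω_ring = x − (26/76)·y = 1  ⇒  y = -38/51, x = 38/51
row 2 ring = −(26/76)·(-38/51) = 13/51
totals (row 1 + row 2): sun 38/51 + (-38/51) = 0, ring 38/51 + 13/51 = 1, arm 38/51 + 0 = 38/51
asked cell (row1, ring) = 38/51

row1: w_G1=38/51 w_G3=38/51 w_R=38/51
row2: w_G1=-38/51 w_G3=13/51 w_R=0
total: w_G1=0 w_G3=1 w_R=38/51
asked value: 38/51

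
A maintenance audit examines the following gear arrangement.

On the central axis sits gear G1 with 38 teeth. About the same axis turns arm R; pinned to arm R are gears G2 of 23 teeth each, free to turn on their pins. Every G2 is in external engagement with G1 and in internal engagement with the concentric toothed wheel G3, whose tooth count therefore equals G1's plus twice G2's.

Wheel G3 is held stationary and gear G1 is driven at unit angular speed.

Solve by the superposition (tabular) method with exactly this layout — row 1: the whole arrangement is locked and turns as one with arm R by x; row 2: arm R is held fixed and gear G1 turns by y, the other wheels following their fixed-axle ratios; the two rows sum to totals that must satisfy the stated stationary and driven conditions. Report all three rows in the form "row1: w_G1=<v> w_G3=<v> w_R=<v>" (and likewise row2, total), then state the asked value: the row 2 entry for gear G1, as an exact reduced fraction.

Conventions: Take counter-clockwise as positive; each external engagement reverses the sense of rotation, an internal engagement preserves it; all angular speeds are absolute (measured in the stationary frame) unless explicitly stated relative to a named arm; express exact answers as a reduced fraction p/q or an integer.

row1: w_G1=19/61 w_G3=19/61 w_R=19/61
row2: w_G1=42/61 w_G3=-19/61 w_R=0
total: w_G1=1 w_G3=0 w_R=19/61
asked value: 42/61

recognized (axles ride arm R): planetary set, 38/23/84 teeth
superposition row 1 [locked train]: every member turns x
row 2 — arm fixed, fixed-axis ratios: sun y, ring −(38/84)·y, arm 0
boundary: total ω_ring = x − (38/84)·y = 0 and total ω_sun = x + y = 1  ⇒  y = 42/61, x = 19/61
row 2 ring = −(38/84)·42/61 = -19/61
totals (row 1 + row 2): sun 19/61 + 42/61 = 1, ring 19/61 + (-19/61) = 0, arm 19/61 + 0 = 19/61
asked cell (row2, sun) = 42/61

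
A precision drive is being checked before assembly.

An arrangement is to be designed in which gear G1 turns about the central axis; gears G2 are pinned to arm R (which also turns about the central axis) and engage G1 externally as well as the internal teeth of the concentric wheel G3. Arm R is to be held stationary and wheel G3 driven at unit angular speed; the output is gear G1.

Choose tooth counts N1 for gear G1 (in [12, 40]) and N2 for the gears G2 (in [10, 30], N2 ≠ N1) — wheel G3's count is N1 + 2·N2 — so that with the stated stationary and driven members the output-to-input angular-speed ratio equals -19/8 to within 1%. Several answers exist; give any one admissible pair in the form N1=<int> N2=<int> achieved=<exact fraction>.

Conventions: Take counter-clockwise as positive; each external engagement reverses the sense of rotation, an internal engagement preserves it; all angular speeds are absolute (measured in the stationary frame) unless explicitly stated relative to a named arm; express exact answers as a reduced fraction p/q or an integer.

planetary set to be sized for -19/8 (Willis relation)
Willis with ω_arm = 0: ω_sun/ω_ring = −N3/N1; set equal to -19/8  ⇒  N3/N1 = −(-19/8) = 19/8
N3 = N1 + 2·N2  ⇒  N2/N1 = (N3/N1 − 1)/2 = (19/8 − 1)/2 = 11/16
smallest multiple with N1 ≥ 12 and N2 ≥ 10: k = 1  ⇒  N1 = 1·16 = 16, N2 = 1·11 = 11 (N1 ≤ 40, N2 ≤ 30, N2 ≠ N1 ✓), N3 = 16 + 2·11 = 38
check: −N3/N1 with N1 = 16, N3 = 38 gives -19/8; |achieved − target| = 0 ≤ 19/800 ✓

N1=16 N2=11 achieved=-19/8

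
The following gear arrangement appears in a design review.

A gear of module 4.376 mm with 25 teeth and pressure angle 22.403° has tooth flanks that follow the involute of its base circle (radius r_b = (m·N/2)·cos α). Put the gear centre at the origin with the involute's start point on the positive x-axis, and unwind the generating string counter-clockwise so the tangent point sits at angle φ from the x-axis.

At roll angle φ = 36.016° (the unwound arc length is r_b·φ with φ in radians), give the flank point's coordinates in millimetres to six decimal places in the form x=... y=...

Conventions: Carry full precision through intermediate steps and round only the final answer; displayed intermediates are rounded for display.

x=59.597355 y=4.023882

recognized (one wheel, involute flank): single-mesh tooth geometry, m = 4.376, N = 25
pitch radius r_p = m·N/2 = 4.376·25/2 = 54.700000
base radius r_b = r_p·cos α = 54.700000·cos 22.403° = 50.571577
roll angle φ = 36.016° = 0.62859778 rad
x = r_b·(cos φ + φ·sin φ) = 59.597355
y = r_b·(sin φ − φ·cos φ) = 4.023882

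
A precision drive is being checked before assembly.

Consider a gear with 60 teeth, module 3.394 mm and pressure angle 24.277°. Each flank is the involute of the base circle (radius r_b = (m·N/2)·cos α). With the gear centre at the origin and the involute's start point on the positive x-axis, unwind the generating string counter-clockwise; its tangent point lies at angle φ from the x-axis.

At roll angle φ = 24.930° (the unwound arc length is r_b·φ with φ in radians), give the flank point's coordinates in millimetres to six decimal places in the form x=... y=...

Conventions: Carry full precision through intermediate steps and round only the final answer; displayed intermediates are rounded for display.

class = single-mesh tooth geometry [base-circle involute, m = 3.394, 60T]
pitch radius r_p = m·N/2 = 3.394·60/2 = 101.820000
base radius r_b = r_p·cos α = 101.820000·cos 24.277° = 92.815894
roll angle φ = 24.930° = 0.43511058 rad
x = r_b·(cos φ + φ·sin φ) = 101.190412
y = r_b·(sin φ − φ·cos φ) = 2.500665

x=101.190412 y=2.500665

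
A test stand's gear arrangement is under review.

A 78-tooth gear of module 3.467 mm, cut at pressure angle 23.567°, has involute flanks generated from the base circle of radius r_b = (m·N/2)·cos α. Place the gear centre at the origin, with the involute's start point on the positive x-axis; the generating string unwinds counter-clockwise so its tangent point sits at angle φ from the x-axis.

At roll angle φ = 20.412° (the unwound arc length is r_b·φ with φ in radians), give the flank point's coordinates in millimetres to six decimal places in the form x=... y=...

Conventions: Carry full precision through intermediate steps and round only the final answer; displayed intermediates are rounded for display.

topology: single-mesh involute geometry — m = 3.467, N = 78
pitch radius r_p = m·N/2 = 3.467·78/2 = 135.213000
base radius r_b = r_p·cos α = 135.213000·cos 23.567° = 123.935311
roll angle φ = 20.412° = 0.35625661 rad
x = r_b·(cos φ + φ·sin φ) = 131.552374
y = r_b·(sin φ − φ·cos φ) = 1.844338

x=131.552374 y=1.844338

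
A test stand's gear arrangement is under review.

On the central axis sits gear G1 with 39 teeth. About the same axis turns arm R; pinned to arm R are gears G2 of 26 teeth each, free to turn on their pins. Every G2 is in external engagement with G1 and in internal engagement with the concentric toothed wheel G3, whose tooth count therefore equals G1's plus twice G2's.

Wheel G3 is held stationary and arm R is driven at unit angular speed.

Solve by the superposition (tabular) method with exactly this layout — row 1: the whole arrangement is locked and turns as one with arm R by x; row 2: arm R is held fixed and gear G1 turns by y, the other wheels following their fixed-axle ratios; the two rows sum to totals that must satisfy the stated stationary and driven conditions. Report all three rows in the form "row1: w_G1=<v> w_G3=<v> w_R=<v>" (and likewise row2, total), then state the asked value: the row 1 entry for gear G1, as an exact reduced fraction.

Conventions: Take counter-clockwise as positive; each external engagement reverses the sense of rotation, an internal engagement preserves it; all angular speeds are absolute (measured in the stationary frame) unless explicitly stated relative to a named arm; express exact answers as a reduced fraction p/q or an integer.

planetary set (39T centre, 26T on arm, 91T internal) — Willis relation
row 1: whole set turns with the arm by x
row 2 — arm fixed, fixed-axis ratios: sun y, ring −(39/91)·y, arm 0
boundary: total ω_ring = x − (39/91)·y = 0 and total ω_arm = x = 1  ⇒  y = 7/3, x = 1
row 2 ring = −(39/91)·7/3 = -1
totals (row 1 + row 2): sun 1 + 7/3 = 10/3, ring 1 + (-1) = 0, arm 1 + 0 = 1
asked cell (row1, sun) = 1

row1: w_G1=1 w_G3=1 w_R=1
row2: w_G1=7/3 w_G3=-1 w_R=0
total: w_G1=10/3 w_G3=0 w_R=1
asked value: 1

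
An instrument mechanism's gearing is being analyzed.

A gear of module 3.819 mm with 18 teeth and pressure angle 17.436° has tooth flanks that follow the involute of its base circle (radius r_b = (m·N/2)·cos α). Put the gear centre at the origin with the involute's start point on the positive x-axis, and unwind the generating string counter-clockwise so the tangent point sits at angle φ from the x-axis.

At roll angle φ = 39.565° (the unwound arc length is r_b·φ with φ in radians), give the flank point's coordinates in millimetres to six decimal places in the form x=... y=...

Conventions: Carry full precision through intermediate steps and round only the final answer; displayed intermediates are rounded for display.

x=39.702384 y=3.430493

class = single-mesh tooth geometry [base-circle involute, m = 3.819, 18T]
pitch radius r_p = m·N/2 = 3.819·18/2 = 34.371000
base radius r_b = r_p·cos α = 34.371000·cos 17.436° = 32.791730
roll angle φ = 39.565° = 0.69053952 rad
x = r_b·(cos φ + φ·sin φ) = 39.702384
y = r_b·(sin φ − φ·cos φ) = 3.430493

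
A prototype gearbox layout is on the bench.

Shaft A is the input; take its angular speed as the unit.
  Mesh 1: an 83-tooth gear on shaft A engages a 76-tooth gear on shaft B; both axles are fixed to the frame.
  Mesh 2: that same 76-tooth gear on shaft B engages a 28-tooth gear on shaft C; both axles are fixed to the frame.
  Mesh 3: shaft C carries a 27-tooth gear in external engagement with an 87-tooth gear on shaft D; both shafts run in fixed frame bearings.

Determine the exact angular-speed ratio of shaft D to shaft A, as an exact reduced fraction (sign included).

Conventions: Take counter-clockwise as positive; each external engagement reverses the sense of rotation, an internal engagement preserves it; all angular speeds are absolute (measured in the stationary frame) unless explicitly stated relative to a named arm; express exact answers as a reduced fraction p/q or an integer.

-747/812

class = fixed-axis compound train [3 meshes; 3 ratios multiply, 3 sense flips]
mesh 1 [83T→76T]: running ratio 83/76, sense −
mesh 2 [76T→28T]: running ratio 83/28, sense +
mesh 3 [27T→87T]: running ratio 747/812, sense −
ω_out/ω_in = -747/812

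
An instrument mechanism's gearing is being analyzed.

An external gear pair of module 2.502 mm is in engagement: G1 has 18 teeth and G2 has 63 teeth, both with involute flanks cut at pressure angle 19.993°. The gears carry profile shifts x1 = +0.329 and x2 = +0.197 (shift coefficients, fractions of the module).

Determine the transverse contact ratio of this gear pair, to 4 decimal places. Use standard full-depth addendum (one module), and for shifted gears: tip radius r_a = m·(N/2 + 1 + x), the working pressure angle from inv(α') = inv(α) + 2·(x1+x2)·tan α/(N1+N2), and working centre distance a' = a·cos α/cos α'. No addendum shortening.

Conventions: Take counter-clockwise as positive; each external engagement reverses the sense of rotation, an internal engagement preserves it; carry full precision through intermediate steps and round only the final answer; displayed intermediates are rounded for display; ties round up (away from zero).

topology: single-mesh involute geometry — m = 2.502, 18T/63T pair
base radii: r_b1 = 21.160939, r_b2 = 74.063287
tip radii: r_a1 = 25.843158, r_a2 = 81.807894
inv(α') = inv(19.993°) + 2·(+0.329+0.197)·tan α/(18+63) = 0.01961353  ⇒  α' = 21.84425°
a' = a·cos α / cos α' = 101.3310·cos 19.993°/cos 21.84425° = 102.590345
action lengths: √(r_a1²−r_b1²) = 14.835210, √(r_a2²−r_b2²) = 34.744223
base pitch p_b = π·m·cos α = 7.386561
CR = (14.835210 + 34.744223 − 102.590345·sin 21.84425°)/7.386561 = 1.544307
contact ratio ≈ 1.5443

1.5443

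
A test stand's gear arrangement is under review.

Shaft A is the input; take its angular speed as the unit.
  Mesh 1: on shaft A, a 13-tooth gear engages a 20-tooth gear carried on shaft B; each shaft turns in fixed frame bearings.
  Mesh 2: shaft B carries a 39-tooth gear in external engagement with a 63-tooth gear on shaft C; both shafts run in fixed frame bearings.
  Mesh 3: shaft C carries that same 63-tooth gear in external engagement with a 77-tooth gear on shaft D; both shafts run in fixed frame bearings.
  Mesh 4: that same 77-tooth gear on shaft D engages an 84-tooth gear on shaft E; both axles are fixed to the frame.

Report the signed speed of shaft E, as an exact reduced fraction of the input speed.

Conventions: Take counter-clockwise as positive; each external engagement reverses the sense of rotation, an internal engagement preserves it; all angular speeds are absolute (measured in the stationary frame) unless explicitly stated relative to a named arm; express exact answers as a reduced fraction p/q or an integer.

4-mesh fixed-axis compound train (all bearings frame-fixed)
mesh 1 [13T→20T]: |ω|/ω_in = 1×13/20 = 13/20, sense flips to −
mesh 2 [39T→63T]: |ω|/ω_in = (13/20)×39/63 = 169/420, sense flips to +
mesh 3 [63T→77T]: |ω|/ω_in = (169/420)×63/77 = 507/1540, sense flips to −
mesh 4 [77T→84T]: |ω|/ω_in = (507/1540)×77/84 = 169/560, sense flips to +
signed output speed (× input speed) = 169/560

169/560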